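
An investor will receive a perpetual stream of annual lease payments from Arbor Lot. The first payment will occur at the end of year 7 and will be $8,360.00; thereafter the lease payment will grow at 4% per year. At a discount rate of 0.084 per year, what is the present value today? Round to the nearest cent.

$117105.67

Value at end of year 6: C₁ / (r − g) = $8,360.00 / (0.084 − 0.04) = $190,000.0000
Discount to today: PV = $190,000.0000 / (1 + 0.084)^6 = $190,000.0000 / 1.622466 = $117,105.67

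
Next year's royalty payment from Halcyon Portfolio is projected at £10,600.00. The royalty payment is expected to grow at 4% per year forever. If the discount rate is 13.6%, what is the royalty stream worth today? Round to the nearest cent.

£110416.67

Growing perpetuity: P = D₁ / (r − g) = £10,600.0000 / (0.136 − 0.04) = £110,416.67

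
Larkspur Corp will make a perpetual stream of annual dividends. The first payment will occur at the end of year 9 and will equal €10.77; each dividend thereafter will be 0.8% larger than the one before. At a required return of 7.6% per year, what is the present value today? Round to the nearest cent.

€88.15

Value at end of year 8: C₁ / (r − g) = €10.77 / (0.076 − 0.008) = €158.3824
Discount to today: PV = €158.3824 / (1 + 0.076)^8 = €158.3824 / 1.796794 = €88.15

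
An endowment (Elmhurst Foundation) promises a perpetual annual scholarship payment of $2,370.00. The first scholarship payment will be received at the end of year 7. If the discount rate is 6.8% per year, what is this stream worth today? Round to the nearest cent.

Value at end of year 6: C / r = $2,370.00 / 0.068 = $34,852.9412
Discount to today: PV = $34,852.9412 / (1 + 0.068)^6 = $34,852.9412 / 1.483978 = $23,486.15

$23486.15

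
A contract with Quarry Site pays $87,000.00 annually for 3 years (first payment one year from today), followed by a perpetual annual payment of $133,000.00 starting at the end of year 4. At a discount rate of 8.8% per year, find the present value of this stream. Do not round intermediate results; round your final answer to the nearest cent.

$1394507.79

PV of 3-year annuity: $87,000.00 × [1 − (1+0.088)^−3] / 0.088 = 221009.97791
Perpetuity value at year 3: $133,000.00 / 0.088 = 1511363.63636
PV of perpetuity: 1511363.63636 / (1+0.088)^3 = 1173497.80806
Total PV = 221009.97791 + 1173497.80806 = 1394507.78597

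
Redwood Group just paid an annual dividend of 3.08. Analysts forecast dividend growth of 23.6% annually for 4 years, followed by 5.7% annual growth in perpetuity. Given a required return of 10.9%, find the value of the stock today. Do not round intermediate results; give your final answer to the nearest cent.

D_1 = 3.80688
D_2 = 4.70530
D_3 = 5.81576
D_4 = 7.18827
Terminal value at year 4: TV = D_4×(1+g_2)/(r−g_2) = 7.59801/0.052 = 146.11548
P_0 = D_1/(1+r)^1 + D_2/(1+r)^2 + D_3/(1+r)^3 + D_4/(1+r)^4 + TV/(1+r)^4
    = 3.43271 + 3.82582 + 4.26394 + 4.75224 + 96.59843 = 112.87315

112.87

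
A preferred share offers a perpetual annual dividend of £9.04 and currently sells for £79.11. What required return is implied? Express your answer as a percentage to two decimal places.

P = C/r ⇒ r = C/P = £9.04/£79.11 = 0.114271

11.43%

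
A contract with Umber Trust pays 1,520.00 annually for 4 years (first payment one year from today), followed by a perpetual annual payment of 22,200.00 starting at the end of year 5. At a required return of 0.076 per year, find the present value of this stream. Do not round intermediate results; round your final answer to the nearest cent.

PV of 4-year annuity: 1,520.00 × [1 − (1+0.076)^−4] / 0.076 = 5079.58474
Perpetuity value at year 4: 22,200.00 / 0.076 = 292105.26316
PV of perpetuity: 292105.26316 / (1+0.076)^4 = 217916.59125
Total PV = 5079.58474 + 217916.59125 = 222996.17599

222996.18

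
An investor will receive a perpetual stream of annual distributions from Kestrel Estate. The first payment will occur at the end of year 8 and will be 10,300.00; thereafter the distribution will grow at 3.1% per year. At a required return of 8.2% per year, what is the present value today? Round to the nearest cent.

Value at end of year 7: C₁ / (r − g) = 10,300.00 / (0.082 − 0.031) = 201,960.7843
Discount to today: PV = 201,960.7843 / (1 + 0.082)^7 = 201,960.7843 / 1.736164 = 116,325.85

116325.85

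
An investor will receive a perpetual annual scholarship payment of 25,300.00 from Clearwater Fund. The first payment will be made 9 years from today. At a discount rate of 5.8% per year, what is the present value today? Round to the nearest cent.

Value at end of year 8: C / r = 25,300.00 / 0.058 = 436,206.8966
Discount to today: PV = 436,206.8966 / (1 + 0.058)^8 = 436,206.8966 / 1.569948 = 277,847.94

277847.94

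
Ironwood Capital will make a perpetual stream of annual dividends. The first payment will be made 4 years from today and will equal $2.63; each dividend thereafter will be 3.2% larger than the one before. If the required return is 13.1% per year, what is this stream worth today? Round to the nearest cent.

Value at end of year 3: C₁ / (r − g) = $2.63 / (0.131 − 0.032) = $26.5657
Discount to today: PV = $26.5657 / (1 + 0.131)^3 = $26.5657 / 1.446731 = $18.36

$18.36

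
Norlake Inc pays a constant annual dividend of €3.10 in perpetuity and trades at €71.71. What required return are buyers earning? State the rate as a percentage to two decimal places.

P = C/r ⇒ r = C/P = €3.10/€71.71 = 0.043230

4.32%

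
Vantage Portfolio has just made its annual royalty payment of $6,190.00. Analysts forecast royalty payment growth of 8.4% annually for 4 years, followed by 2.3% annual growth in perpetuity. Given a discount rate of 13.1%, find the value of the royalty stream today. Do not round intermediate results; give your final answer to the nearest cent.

D_1 = 6709.96000
D_2 = 7273.59664
D_3 = 7884.57876
D_4 = 8546.88337
Terminal value at year 4: TV = D_4×(1+g_2)/(r−g_2) = 8743.46169/0.108 = 80957.97862
P_0 = D_1/(1+r)^1 + D_2/(1+r)^2 + D_3/(1+r)^3 + D_4/(1+r)^4 + TV/(1+r)^4
    = 5932.76746 + 5686.22452 + 5449.92695 + 5223.44899 + 49477.66962 = 71770.03754

$71770.04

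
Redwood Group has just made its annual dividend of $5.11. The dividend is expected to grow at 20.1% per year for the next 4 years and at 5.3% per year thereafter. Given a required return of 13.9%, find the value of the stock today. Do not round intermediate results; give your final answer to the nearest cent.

D_1 = 6.13711
D_2 = 7.37067
D_3 = 8.85217
D_4 = 10.63146
Terminal value at year 4: TV = D_4×(1+g_2)/(r−g_2) = 11.19493/0.086 = 130.17358
P_0 = D_1/(1+r)^1 + D_2/(1+r)^2 + D_3/(1+r)^3 + D_4/(1+r)^4 + TV/(1+r)^4
    = 5.38816 + 5.68145 + 5.99072 + 6.31681 + 77.34424 = 100.72138

$100.72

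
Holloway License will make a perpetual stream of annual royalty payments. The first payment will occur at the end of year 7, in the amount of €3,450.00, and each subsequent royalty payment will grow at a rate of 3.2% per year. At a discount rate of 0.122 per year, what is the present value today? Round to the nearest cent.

€19214.07

Value at end of year 6: C₁ / (r − g) = €3,450.00 / (0.122 − 0.032) = €38,333.3333
Discount to today: PV = €38,333.3333 / (1 + 0.122)^6 = €38,333.3333 / 1.995065 = €19,214.07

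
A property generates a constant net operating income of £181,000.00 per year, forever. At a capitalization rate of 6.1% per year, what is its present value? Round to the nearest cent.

£2967213.11

Level perpetuity: PV = C / r = £181,000.00 / 0.061 = £2,967,213.11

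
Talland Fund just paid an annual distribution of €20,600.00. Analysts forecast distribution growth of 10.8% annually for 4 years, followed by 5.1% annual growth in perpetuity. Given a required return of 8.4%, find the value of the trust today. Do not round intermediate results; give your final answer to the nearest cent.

€803202.95

D_1 = 22824.80000
D_2 = 25289.87840
D_3 = 28021.18527
D_4 = 31047.47328
Terminal value at year 4: TV = D_4×(1+g_2)/(r−g_2) = 32630.89441/0.033 = 988814.98222
P_0 = D_1/(1+r)^1 + D_2/(1+r)^2 + D_3/(1+r)^3 + D_4/(1+r)^4 + TV/(1+r)^4
    = 21056.08856 + 21522.27502 + 21998.78296 + 22485.84088 + 716139.96266 = 803202.95009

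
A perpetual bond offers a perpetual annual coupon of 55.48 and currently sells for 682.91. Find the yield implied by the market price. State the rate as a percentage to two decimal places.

P = C/r ⇒ r = C/P = 55.48/682.91 = 0.081241

8.12%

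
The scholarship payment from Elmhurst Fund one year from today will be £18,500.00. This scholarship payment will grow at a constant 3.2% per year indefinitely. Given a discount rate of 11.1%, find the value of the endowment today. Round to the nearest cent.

£234177.22

Growing perpetuity: P = D₁ / (r − g) = £18,500.0000 / (0.111 − 0.032) = £234,177.22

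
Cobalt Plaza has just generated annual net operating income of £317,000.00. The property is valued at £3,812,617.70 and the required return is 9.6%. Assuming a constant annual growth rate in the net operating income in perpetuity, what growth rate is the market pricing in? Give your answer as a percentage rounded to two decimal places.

1.19%

P = D₀(1+g)/(r−g) ⇒ P(r−g) = D₀(1+g) ⇒ g(P+D₀) = P·r − D₀
g = (P·r − D₀)/(P + D₀) = (£3,812,617.70×0.096 − £317,000.00) / (£3,812,617.70 + £317,000.00) = 0.011868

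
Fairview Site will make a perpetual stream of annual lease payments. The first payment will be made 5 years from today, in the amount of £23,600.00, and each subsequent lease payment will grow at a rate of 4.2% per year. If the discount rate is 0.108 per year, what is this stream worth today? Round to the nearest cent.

£237251.53

Value at end of year 4: C₁ / (r − g) = £23,600.00 / (0.108 − 0.042) = £357,575.7576
Discount to today: PV = £357,575.7576 / (1 + 0.108)^4 = £357,575.7576 / 1.507159 = £237,251.53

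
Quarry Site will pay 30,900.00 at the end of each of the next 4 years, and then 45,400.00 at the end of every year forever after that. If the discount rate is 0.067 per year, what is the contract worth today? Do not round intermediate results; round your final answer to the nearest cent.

PV of 4-year annuity: 30,900.00 × [1 − (1+0.067)^−4] / 0.067 = 105377.59899
Perpetuity value at year 4: 45,400.00 / 0.067 = 677611.94030
PV of perpetuity: 677611.94030 / (1+0.067)^4 = 522785.30619
Total PV = 105377.59899 + 522785.30619 = 628162.90517

628162.91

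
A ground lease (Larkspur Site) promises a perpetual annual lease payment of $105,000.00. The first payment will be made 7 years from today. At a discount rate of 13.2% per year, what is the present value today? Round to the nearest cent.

$378039.18

Value at end of year 6: C / r = $105,000.00 / 0.132 = $795,454.5455
Discount to today: PV = $795,454.5455 / (1 + 0.132)^6 = $795,454.5455 / 2.104159 = $378,039.18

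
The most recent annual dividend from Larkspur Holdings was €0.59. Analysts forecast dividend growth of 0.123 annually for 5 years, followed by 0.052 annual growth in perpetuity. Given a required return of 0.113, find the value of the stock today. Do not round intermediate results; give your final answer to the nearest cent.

€13.67

D_1 = 0.66257
D_2 = 0.74407
D_3 = 0.83559
D_4 = 0.93836
D_5 = 1.05378
Terminal value at year 5: TV = D_5×(1+g_2)/(r−g_2) = 1.10858/0.061 = 18.17342
P_0 = D_1/(1+r)^1 + D_2/(1+r)^2 + D_3/(1+r)^3 + D_4/(1+r)^4 + D_5/(1+r)^5 + TV/(1+r)^5
    = 0.59530 + 0.60065 + 0.60605 + 0.61149 + 0.61699 + 10.64047 = 13.67095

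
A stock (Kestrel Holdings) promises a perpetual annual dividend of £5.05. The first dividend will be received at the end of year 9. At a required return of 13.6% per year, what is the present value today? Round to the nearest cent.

Value at end of year 8: C / r = £5.05 / 0.136 = £37.1324
Discount to today: PV = £37.1324 / (1 + 0.136)^8 = £37.1324 / 2.773490 = £13.39

£13.39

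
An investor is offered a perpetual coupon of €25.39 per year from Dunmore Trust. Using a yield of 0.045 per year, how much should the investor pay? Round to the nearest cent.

€564.22

Level perpetuity: PV = C / r = €25.39 / 0.045 = €564.22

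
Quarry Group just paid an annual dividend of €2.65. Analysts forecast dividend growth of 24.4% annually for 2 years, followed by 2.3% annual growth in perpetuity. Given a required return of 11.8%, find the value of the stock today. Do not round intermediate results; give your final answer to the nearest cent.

D_1 = 3.29660
D_2 = 4.10097
Terminal value at year 2: TV = D_2×(1+g_2)/(r−g_2) = 4.19529/0.095 = 44.16098
P_0 = D_1/(1+r)^1 + D_2/(1+r)^2 + TV/(1+r)^2
    = 2.94866 + 3.28098 + 35.33093 = 41.56056

€41.56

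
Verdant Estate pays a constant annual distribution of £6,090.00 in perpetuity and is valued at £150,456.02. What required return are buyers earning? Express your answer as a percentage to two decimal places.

4.05%

P = C/r ⇒ r = C/P = £6,090.00/£150,456.02 = 0.040477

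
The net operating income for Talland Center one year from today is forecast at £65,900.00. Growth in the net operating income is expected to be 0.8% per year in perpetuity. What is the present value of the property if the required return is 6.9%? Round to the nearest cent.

Growing perpetuity: P = D₁ / (r − g) = £65,900.0000 / (0.069 − 0.008) = £1,080,327.87

£1080327.87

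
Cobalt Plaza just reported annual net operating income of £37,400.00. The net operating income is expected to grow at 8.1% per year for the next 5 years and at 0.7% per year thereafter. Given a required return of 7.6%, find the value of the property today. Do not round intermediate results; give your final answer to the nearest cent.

D_1 = 40429.40000
D_2 = 43704.18140
D_3 = 47244.22009
D_4 = 51071.00192
D_5 = 55207.75308
Terminal value at year 5: TV = D_5×(1+g_2)/(r−g_2) = 55594.20735/0.069 = 805713.14997
P_0 = D_1/(1+r)^1 + D_2/(1+r)^2 + D_3/(1+r)^3 + D_4/(1+r)^4 + D_5/(1+r)^5 + TV/(1+r)^5
    = 37573.79182 + 37748.39123 + 37923.80197 + 38100.02781 + 38277.07255 + 558623.36316 = 748246.44854

£748246.45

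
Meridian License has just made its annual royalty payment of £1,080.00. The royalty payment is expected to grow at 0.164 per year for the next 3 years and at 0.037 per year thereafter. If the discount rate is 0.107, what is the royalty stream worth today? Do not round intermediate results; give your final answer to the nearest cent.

£22185.59

D_1 = 1257.12000
D_2 = 1463.28768
D_3 = 1703.26686
Terminal value at year 3: TV = D_3×(1+g_2)/(r−g_2) = 1766.28773/0.07 = 25232.68190
P_0 = D_1/(1+r)^1 + D_2/(1+r)^2 + D_3/(1+r)^3 + TV/(1+r)^3
    = 1135.60976 + 1194.08289 + 1255.56683 + 18600.32575 = 22185.58522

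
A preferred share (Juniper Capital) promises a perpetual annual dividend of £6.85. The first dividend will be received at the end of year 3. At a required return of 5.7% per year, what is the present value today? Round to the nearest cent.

Value at end of year 2: C / r = £6.85 / 0.057 = £120.1754
Discount to today: PV = £120.1754 / (1 + 0.057)^2 = £120.1754 / 1.117249 = £107.56

£107.56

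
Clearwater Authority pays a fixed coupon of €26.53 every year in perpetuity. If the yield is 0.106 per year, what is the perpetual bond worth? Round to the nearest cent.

Level perpetuity: PV = C / r = €26.53 / 0.106 = €250.28

€250.28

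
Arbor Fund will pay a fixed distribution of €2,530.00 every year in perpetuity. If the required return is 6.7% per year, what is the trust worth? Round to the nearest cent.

€37761.19

Level perpetuity: PV = C / r = €2,530.00 / 0.067 = €37,761.19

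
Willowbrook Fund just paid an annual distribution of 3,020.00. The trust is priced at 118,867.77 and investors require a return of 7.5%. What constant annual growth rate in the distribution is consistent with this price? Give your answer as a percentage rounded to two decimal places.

4.84%

P = D₀(1+g)/(r−g) ⇒ P(r−g) = D₀(1+g) ⇒ g(P+D₀) = P·r − D₀
g = (P·r − D₀)/(P + D₀) = (118,867.77×0.075 − 3,020.00) / (118,867.77 + 3,020.00) = 0.048365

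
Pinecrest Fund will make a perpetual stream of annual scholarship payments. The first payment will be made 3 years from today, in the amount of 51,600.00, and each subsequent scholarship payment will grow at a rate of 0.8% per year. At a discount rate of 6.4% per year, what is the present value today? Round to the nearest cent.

813913.81

Value at end of year 2: C₁ / (r − g) = 51,600.00 / (0.064 − 0.008) = 921,428.5714
Discount to today: PV = 921,428.5714 / (1 + 0.064)^2 = 921,428.5714 / 1.132096 = 813,913.81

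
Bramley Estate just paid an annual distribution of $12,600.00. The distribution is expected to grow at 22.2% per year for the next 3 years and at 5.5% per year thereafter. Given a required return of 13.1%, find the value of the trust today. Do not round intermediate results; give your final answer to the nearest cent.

$264830.69

D_1 = 15397.20000
D_2 = 18815.37840
D_3 = 22992.39240
Terminal value at year 3: TV = D_3×(1+g_2)/(r−g_2) = 24256.97399/0.076 = 319170.71036
P_0 = D_1/(1+r)^1 + D_2/(1+r)^2 + D_3/(1+r)^3 + TV/(1+r)^3
    = 13613.79310 + 14709.15577 + 15892.65106 + 220615.09035 = 264830.69028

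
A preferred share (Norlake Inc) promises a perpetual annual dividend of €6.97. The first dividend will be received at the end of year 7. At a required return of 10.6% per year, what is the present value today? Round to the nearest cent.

Value at end of year 6: C / r = €6.97 / 0.106 = €65.7547
Discount to today: PV = €65.7547 / (1 + 0.106)^6 = €65.7547 / 1.830336 = €35.92

€35.92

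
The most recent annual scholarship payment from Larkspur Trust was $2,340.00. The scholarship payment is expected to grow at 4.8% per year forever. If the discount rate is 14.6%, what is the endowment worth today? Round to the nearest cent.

D₁ = D₀ × (1 + g) = $2,340.00 × 1.048 = $2,452.3200
Growing perpetuity: P = D₁ / (r − g) = $2,452.3200 / (0.146 − 0.048) = $25,023.67

$25023.67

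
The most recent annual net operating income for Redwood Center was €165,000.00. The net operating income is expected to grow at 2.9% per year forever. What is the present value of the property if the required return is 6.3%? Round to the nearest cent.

D₁ = D₀ × (1 + g) = €165,000.00 × 1.029 = €169,785.0000
Growing perpetuity: P = D₁ / (r − g) = €169,785.0000 / (0.063 − 0.029) = €4,993,676.47

€4993676.47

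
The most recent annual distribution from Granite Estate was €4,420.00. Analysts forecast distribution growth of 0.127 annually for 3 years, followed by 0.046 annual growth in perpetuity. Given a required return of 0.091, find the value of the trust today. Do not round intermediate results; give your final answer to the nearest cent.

€127404.69

D_1 = 4981.34000
D_2 = 5613.97018
D_3 = 6326.94439
Terminal value at year 3: TV = D_3×(1+g_2)/(r−g_2) = 6617.98383/0.045 = 147066.30744
P_0 = D_1/(1+r)^1 + D_2/(1+r)^2 + D_3/(1+r)^3 + TV/(1+r)^3
    = 4565.84785 + 4716.50827 + 4872.14007 + 113250.18926 = 127404.68545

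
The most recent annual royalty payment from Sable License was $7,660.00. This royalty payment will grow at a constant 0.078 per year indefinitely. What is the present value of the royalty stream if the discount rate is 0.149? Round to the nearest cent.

D₁ = D₀ × (1 + g) = $7,660.00 × 1.078 = $8,257.4800
Growing perpetuity: P = D₁ / (r − g) = $8,257.4800 / (0.149 − 0.078) = $116,302.54

$116302.54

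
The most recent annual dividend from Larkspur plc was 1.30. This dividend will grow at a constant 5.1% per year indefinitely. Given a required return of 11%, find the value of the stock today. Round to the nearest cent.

23.16

D₁ = D₀ × (1 + g) = 1.30 × 1.051 = 1.3663
Growing perpetuity: P = D₁ / (r − g) = 1.3663 / (0.11 − 0.051) = 23.16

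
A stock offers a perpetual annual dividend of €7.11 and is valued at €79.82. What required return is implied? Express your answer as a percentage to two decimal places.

P = C/r ⇒ r = C/P = €7.11/€79.82 = 0.089075

8.91%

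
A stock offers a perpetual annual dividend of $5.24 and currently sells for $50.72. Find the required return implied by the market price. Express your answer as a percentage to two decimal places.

10.33%

P = C/r ⇒ r = C/P = $5.24/$50.72 = 0.103312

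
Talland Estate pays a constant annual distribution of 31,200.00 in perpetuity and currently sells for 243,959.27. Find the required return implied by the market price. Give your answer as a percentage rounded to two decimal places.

P = C/r ⇒ r = C/P = 31,200.00/243,959.27 = 0.127890

12.79%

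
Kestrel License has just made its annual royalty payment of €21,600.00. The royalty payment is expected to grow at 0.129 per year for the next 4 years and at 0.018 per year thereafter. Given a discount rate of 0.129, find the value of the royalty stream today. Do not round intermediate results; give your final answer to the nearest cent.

€284497.30

D_1 = 24386.40000
D_2 = 27532.24560
D_3 = 31083.90528
D_4 = 35093.72906
Terminal value at year 4: TV = D_4×(1+g_2)/(r−g_2) = 35725.41619/0.111 = 321850.59628
P_0 = D_1/(1+r)^1 + D_2/(1+r)^2 + D_3/(1+r)^3 + D_4/(1+r)^4 + TV/(1+r)^4
    = 21600.00000 + 21600.00000 + 21600.00000 + 21600.00000 + 198097.29730 = 284497.29730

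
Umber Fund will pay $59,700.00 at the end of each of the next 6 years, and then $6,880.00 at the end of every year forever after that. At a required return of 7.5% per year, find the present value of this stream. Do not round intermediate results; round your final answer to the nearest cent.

PV of 6-year annuity: $59,700.00 × [1 − (1+0.075)^−6] / 0.075 = 280222.63130
Perpetuity value at year 6: $6,880.00 / 0.075 = 91733.33333
PV of perpetuity: 91733.33333 / (1+0.075)^6 = 59439.66996
Total PV = 280222.63130 + 59439.66996 = 339662.30126

$339662.30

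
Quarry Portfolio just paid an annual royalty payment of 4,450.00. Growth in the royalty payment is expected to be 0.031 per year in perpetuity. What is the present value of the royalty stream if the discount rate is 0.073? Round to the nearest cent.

109236.90

D₁ = D₀ × (1 + g) = 4,450.00 × 1.031 = 4,587.9500
Growing perpetuity: P = D₁ / (r − g) = 4,587.9500 / (0.073 − 0.031) = 109,236.90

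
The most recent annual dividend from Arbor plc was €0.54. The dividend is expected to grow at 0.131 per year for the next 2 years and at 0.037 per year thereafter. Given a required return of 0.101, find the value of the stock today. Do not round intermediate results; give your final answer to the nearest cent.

D_1 = 0.61074
D_2 = 0.69075
Terminal value at year 2: TV = D_2×(1+g_2)/(r−g_2) = 0.71630/0.064 = 11.19226
P_0 = D_1/(1+r)^1 + D_2/(1+r)^2 + TV/(1+r)^2
    = 0.55471 + 0.56983 + 9.23301 = 10.35755

€10.36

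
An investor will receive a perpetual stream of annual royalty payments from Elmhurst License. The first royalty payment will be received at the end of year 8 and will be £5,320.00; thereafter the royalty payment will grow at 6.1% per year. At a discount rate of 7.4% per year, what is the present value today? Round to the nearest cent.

£248278.04

Value at end of year 7: C₁ / (r − g) = £5,320.00 / (0.074 − 0.061) = £409,230.7692
Discount to today: PV = £409,230.7692 / (1 + 0.074)^7 = £409,230.7692 / 1.648276 = £248,278.04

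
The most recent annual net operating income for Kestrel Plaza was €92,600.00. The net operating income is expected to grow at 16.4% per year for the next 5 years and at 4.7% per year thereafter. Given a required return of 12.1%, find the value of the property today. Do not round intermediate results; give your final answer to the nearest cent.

D_1 = 107786.40000
D_2 = 125463.36960
D_3 = 146039.36221
D_4 = 169989.81762
D_5 = 197868.14771
Terminal value at year 5: TV = D_5×(1+g_2)/(r−g_2) = 207167.95065/0.074 = 2799566.90066
P_0 = D_1/(1+r)^1 + D_2/(1+r)^2 + D_3/(1+r)^3 + D_4/(1+r)^4 + D_5/(1+r)^5 + TV/(1+r)^5
    = 96152.00714 + 99840.26432 + 103669.99792 + 107646.63478 + 111775.80988 + 1581476.66145 = 2100561.37550

€2100561.38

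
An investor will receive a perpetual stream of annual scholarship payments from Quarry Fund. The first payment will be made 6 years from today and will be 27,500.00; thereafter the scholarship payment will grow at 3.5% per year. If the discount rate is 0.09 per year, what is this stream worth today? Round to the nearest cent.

324965.69

Value at end of year 5: C₁ / (r − g) = 27,500.00 / (0.09 − 0.035) = 500,000.0000
Discount to today: PV = 500,000.0000 / (1 + 0.09)^5 = 500,000.0000 / 1.538624 = 324,965.69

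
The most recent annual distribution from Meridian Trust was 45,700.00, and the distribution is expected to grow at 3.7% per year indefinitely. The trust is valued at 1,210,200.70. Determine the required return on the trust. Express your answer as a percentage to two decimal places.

7.62%

D₁ = 45,700.00 × 1.037 = 47,390.9000
P = D₁/(r − g) ⇒ r = D₁/P + g = 47,390.9000/1,210,200.70 + 0.037 = 0.039160 + 0.037 = 0.076160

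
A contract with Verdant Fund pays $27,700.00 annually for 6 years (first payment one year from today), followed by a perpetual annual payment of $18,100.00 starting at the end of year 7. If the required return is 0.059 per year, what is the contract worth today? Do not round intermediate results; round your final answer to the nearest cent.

PV of 6-year annuity: $27,700.00 × [1 − (1+0.059)^−6] / 0.059 = 136638.89240
Perpetuity value at year 6: $18,100.00 / 0.059 = 306779.66102
PV of perpetuity: 306779.66102 / (1+0.059)^6 = 217495.76382
Total PV = 136638.89240 + 217495.76382 = 354134.65622

$354134.66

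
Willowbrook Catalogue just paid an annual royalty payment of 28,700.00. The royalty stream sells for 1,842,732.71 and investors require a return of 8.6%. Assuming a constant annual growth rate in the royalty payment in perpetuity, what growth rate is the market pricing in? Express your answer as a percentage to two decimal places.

6.93%

P = D₀(1+g)/(r−g) ⇒ P(r−g) = D₀(1+g) ⇒ g(P+D₀) = P·r − D₀
g = (P·r − D₀)/(P + D₀) = (1,842,732.71×0.086 − 28,700.00) / (1,842,732.71 + 28,700.00) = 0.069345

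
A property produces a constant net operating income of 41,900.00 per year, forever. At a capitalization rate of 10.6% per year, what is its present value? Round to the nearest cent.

395283.02

Level perpetuity: PV = C / r = 41,900.00 / 0.106 = 395,283.02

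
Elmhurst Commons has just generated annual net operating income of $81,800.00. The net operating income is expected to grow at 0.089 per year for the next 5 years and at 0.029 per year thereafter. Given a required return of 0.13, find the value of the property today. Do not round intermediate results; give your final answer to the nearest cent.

$1059355.15

D_1 = 89080.20000
D_2 = 97008.33780
D_3 = 105642.07986
D_4 = 115044.22497
D_5 = 125283.16099
Terminal value at year 5: TV = D_5×(1+g_2)/(r−g_2) = 128916.37266/0.101 = 1276399.72934
P_0 = D_1/(1+r)^1 + D_2/(1+r)^2 + D_3/(1+r)^3 + D_4/(1+r)^4 + D_5/(1+r)^5 + TV/(1+r)^5
    = 78832.03540 + 75971.75801 + 73215.26059 + 70558.77769 + 67998.68044 + 692778.63541 = 1059355.14754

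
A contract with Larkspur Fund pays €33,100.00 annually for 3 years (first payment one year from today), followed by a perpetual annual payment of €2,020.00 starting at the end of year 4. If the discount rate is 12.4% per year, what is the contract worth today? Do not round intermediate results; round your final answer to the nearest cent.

€90429.11

PV of 3-year annuity: €33,100.00 × [1 − (1+0.124)^−3] / 0.124 = 78957.33224
Perpetuity value at year 3: €2,020.00 / 0.124 = 16290.32258
PV of perpetuity: 16290.32258 / (1+0.124)^3 = 11471.77844
Total PV = 78957.33224 + 11471.77844 = 90429.11068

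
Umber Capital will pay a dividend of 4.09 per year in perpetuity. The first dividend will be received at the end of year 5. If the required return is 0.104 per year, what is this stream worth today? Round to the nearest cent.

Value at end of year 4: C / r = 4.09 / 0.104 = 39.3269
Discount to today: PV = 39.3269 / (1 + 0.104)^4 = 39.3269 / 1.485512 = 26.47

26.47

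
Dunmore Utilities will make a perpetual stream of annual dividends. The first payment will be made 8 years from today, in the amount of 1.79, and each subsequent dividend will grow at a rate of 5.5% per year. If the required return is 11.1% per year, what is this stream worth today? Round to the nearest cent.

Value at end of year 7: C₁ / (r − g) = 1.79 / (0.111 − 0.055) = 31.9643
Discount to today: PV = 31.9643 / (1 + 0.111)^7 = 31.9643 / 2.089288 = 15.30

15.30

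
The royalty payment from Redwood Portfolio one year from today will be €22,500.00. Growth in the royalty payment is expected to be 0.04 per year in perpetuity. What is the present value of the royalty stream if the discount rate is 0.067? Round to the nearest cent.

Growing perpetuity: P = D₁ / (r − g) = €22,500.0000 / (0.067 − 0.04) = €833,333.33

€833333.33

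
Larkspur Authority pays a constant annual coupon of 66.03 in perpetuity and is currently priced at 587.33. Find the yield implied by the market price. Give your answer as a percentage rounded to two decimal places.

P = C/r ⇒ r = C/P = 66.03/587.33 = 0.112424

11.24%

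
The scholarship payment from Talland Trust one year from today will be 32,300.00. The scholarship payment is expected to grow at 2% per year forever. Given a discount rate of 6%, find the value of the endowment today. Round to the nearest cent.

Growing perpetuity: P = D₁ / (r − g) = 32,300.0000 / (0.06 − 0.02) = 807,500.00

807500.00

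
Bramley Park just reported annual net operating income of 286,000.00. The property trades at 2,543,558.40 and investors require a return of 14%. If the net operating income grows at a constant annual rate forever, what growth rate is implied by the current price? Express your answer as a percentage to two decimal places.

P = D₀(1+g)/(r−g) ⇒ P(r−g) = D₀(1+g) ⇒ g(P+D₀) = P·r − D₀
g = (P·r − D₀)/(P + D₀) = (2,543,558.40×0.14 − 286,000.00) / (2,543,558.40 + 286,000.00) = 0.024774

2.48%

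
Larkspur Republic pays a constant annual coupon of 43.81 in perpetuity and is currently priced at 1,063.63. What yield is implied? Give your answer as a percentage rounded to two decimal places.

4.12%

P = C/r ⇒ r = C/P = 43.81/1,063.63 = 0.041189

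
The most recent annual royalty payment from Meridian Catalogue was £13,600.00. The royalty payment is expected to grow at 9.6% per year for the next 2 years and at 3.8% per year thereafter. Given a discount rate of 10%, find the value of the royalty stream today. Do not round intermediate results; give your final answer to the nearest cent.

£253089.22

D_1 = 14905.60000
D_2 = 16336.53760
Terminal value at year 2: TV = D_2×(1+g_2)/(r−g_2) = 16957.32603/0.062 = 273505.25853
P_0 = D_1/(1+r)^1 + D_2/(1+r)^2 + TV/(1+r)^2
    = 13550.54545 + 13501.27074 + 226037.40374 = 253089.21994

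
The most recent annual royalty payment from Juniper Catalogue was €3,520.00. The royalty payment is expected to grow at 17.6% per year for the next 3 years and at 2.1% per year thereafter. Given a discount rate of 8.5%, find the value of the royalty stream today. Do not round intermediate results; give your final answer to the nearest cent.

D_1 = 4139.52000
D_2 = 4868.07552
D_3 = 5724.85681
Terminal value at year 3: TV = D_3×(1+g_2)/(r−g_2) = 5845.07880/0.064 = 91329.35632
P_0 = D_1/(1+r)^1 + D_2/(1+r)^2 + D_3/(1+r)^3 + TV/(1+r)^3
    = 3815.22581 + 4135.21249 + 4482.03676 + 71502.49269 = 83934.96774

€83934.97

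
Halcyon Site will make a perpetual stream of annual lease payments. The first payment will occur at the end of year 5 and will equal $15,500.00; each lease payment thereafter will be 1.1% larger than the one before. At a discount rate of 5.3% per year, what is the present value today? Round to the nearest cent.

Value at end of year 4: C₁ / (r − g) = $15,500.00 / (0.053 − 0.011) = $369,047.6190
Discount to today: PV = $369,047.6190 / (1 + 0.053)^4 = $369,047.6190 / 1.229457 = $300,171.13

$300171.13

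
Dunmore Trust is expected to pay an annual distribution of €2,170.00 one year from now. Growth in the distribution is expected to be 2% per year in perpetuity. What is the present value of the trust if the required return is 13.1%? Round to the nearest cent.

€19549.55

Growing perpetuity: P = D₁ / (r − g) = €2,170.0000 / (0.131 − 0.02) = €19,549.55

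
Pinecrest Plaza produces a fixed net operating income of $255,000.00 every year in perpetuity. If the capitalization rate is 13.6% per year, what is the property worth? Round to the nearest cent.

$1875000.00

Level perpetuity: PV = C / r = $255,000.00 / 0.136 = $1,875,000.00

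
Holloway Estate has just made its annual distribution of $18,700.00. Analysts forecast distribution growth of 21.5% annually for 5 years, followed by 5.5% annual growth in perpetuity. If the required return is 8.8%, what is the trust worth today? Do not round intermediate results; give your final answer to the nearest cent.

$1170091.55

D_1 = 22720.50000
D_2 = 27605.40750
D_3 = 33540.57011
D_4 = 40751.79269
D_5 = 49513.42811
Terminal value at year 5: TV = D_5×(1+g_2)/(r−g_2) = 52236.66666/0.033 = 1582929.29275
P_0 = D_1/(1+r)^1 + D_2/(1+r)^2 + D_3/(1+r)^3 + D_4/(1+r)^4 + D_5/(1+r)^5 + TV/(1+r)^5
    = 20882.81250 + 23320.42021 + 26042.56485 + 29082.45983 + 32477.19548 + 1038286.09807 = 1170091.55094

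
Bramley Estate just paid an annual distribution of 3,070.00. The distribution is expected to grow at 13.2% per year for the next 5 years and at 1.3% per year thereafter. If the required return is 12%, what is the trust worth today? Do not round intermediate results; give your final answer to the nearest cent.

46505.83

D_1 = 3475.24000
D_2 = 3933.97168
D_3 = 4453.25594
D_4 = 5041.08573
D_5 = 5706.50904
Terminal value at year 5: TV = D_5×(1+g_2)/(r−g_2) = 5780.69366/0.107 = 54025.17439
P_0 = D_1/(1+r)^1 + D_2/(1+r)^2 + D_3/(1+r)^3 + D_4/(1+r)^4 + D_5/(1+r)^5 + TV/(1+r)^5
    = 3102.89286 + 3136.13814 + 3169.73962 + 3203.70111 + 3238.02648 + 30655.33483 = 46505.83304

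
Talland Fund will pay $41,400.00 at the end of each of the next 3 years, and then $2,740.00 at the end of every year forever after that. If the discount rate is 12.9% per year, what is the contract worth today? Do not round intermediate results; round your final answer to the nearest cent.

PV of 3-year annuity: $41,400.00 × [1 − (1+0.129)^−3] / 0.129 = 97917.93857
Perpetuity value at year 3: $2,740.00 / 0.129 = 21240.31008
PV of perpetuity: 21240.31008 / (1+0.129)^3 = 14759.75086
Total PV = 97917.93857 + 14759.75086 = 112677.68942

$112677.69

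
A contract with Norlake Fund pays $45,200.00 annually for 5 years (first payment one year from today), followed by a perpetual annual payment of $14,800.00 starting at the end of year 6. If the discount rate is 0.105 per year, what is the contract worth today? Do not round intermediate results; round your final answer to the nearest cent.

PV of 5-year annuity: $45,200.00 × [1 − (1+0.105)^−5] / 0.105 = 169177.19170
Perpetuity value at year 5: $14,800.00 / 0.105 = 140952.38095
PV of perpetuity: 140952.38095 / (1+0.105)^5 = 85558.07925
Total PV = 169177.19170 + 85558.07925 = 254735.27095

$254735.27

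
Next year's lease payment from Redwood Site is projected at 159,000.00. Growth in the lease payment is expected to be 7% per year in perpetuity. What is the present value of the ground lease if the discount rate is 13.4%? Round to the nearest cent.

2484375.00

Growing perpetuity: P = D₁ / (r − g) = 159,000.0000 / (0.134 − 0.07) = 2,484,375.00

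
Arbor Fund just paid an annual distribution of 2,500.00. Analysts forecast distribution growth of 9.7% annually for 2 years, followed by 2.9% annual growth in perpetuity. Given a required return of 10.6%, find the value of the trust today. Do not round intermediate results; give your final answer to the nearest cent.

37806.71

D_1 = 2742.50000
D_2 = 3008.52250
Terminal value at year 2: TV = D_2×(1+g_2)/(r−g_2) = 3095.76965/0.077 = 40204.80068
P_0 = D_1/(1+r)^1 + D_2/(1+r)^2 + TV/(1+r)^2
    = 2479.65642 + 2459.47838 + 32867.57476 = 37806.70957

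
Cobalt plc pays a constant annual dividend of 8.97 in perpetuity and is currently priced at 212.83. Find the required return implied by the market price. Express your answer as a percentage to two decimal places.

4.21%

P = C/r ⇒ r = C/P = 8.97/212.83 = 0.042146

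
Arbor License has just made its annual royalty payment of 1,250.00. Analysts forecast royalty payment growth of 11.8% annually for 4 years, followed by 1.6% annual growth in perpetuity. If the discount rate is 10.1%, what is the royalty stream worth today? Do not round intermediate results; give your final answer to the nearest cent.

D_1 = 1397.50000
D_2 = 1562.40500
D_3 = 1746.76879
D_4 = 1952.88751
Terminal value at year 4: TV = D_4×(1+g_2)/(r−g_2) = 1984.13371/0.085 = 23342.74950
P_0 = D_1/(1+r)^1 + D_2/(1+r)^2 + D_3/(1+r)^3 + D_4/(1+r)^4 + TV/(1+r)^4
    = 1269.30064 + 1288.89928 + 1308.80054 + 1329.00909 + 15885.56747 = 21081.57703

21081.58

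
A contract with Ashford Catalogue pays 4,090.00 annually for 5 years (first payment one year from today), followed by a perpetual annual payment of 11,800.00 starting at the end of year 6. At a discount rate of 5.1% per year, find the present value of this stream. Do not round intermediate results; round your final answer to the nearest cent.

PV of 5-year annuity: 4,090.00 × [1 − (1+0.051)^−5] / 0.051 = 17658.71726
Perpetuity value at year 5: 11,800.00 / 0.051 = 231372.54902
PV of perpetuity: 231372.54902 / (1+0.051)^5 = 180425.63858
Total PV = 17658.71726 + 180425.63858 = 198084.35584

198084.36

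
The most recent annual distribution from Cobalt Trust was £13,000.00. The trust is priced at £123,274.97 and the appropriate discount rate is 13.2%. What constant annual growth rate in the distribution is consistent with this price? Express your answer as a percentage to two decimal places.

2.40%

P = D₀(1+g)/(r−g) ⇒ P(r−g) = D₀(1+g) ⇒ g(P+D₀) = P·r − D₀
g = (P·r − D₀)/(P + D₀) = (£123,274.97×0.132 − £13,000.00) / (£123,274.97 + £13,000.00) = 0.024012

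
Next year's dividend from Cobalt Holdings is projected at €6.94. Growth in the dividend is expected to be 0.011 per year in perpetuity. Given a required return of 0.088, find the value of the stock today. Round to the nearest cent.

€90.13

Growing perpetuity: P = D₁ / (r − g) = €6.9400 / (0.088 − 0.011) = €90.13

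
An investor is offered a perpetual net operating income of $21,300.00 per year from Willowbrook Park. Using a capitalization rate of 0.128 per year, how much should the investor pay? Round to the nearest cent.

$166406.25

Level perpetuity: PV = C / r = $21,300.00 / 0.128 = $166,406.25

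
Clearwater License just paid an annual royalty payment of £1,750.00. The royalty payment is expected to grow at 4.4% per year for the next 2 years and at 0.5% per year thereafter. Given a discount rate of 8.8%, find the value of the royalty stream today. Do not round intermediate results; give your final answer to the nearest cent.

D_1 = 1827.00000
D_2 = 1907.38800
Terminal value at year 2: TV = D_2×(1+g_2)/(r−g_2) = 1916.92494/0.083 = 23095.48120
P_0 = D_1/(1+r)^1 + D_2/(1+r)^2 + TV/(1+r)^2
    = 1679.22794 + 1611.31799 + 19510.53708 = 22801.08301

£22801.08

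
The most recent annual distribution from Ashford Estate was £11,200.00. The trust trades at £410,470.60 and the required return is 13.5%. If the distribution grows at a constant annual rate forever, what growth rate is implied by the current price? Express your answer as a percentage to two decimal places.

10.49%

P = D₀(1+g)/(r−g) ⇒ P(r−g) = D₀(1+g) ⇒ g(P+D₀) = P·r − D₀
g = (P·r − D₀)/(P + D₀) = (£410,470.60×0.135 − £11,200.00) / (£410,470.60 + £11,200.00) = 0.104853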